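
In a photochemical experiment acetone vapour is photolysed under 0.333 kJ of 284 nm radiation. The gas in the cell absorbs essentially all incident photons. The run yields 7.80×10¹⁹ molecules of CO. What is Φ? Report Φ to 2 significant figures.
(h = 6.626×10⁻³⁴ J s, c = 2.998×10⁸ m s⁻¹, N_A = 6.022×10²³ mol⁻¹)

Product: 7.80×10¹⁹ / 6.022×10²³ = 1.295×10⁻⁴ mol.
Photon energy at 284 nm: hc/λ = (6.626×10⁻³⁴)(2.998×10⁸)/(284×10⁻⁹) = 6.995×10⁻¹⁹ J.
Incident energy: 0.333 kJ = 333 J.
Photons incident: 333 / 6.995×10⁻¹⁹ = 4.761×10²⁰, i.e. 4.761×10²⁰/6.022×10²³ = 7.906×10⁻⁴ mol.
Φ = 1.295×10⁻⁴ mol / 7.906×10⁻⁴ mol photons = 0.16.

Φ = 0.16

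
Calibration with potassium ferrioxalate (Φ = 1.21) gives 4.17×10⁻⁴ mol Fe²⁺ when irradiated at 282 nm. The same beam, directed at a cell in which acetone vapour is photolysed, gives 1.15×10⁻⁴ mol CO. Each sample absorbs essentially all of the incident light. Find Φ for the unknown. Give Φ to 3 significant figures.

Photons absorbed by the actinometer: 4.17×10⁻⁴ / 1.21 = 3.446×10⁻⁴ mol.
Φ(unknown) = 1.15×10⁻⁴ / 3.446×10⁻⁴ = 0.334.

Φ = 0.334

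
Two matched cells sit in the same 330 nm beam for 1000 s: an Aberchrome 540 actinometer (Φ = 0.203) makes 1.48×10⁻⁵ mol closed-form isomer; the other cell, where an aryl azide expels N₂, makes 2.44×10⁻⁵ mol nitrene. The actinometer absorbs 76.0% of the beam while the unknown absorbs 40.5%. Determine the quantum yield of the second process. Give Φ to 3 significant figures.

Photons absorbed by the actinometer: 1.48×10⁻⁵ / 0.203 = 7.291×10⁻⁵ mol.
Incident flux: 7.291×10⁻⁵ / 0.760 = 9.593×10⁻⁵ einstein.
Absorbed by unknown: 0.405 × 9.593×10⁻⁵ = 3.885×10⁻⁵ mol.
Φ(unknown) = 2.44×10⁻⁵ / 3.885×10⁻⁵ = 0.628.

Φ = 0.628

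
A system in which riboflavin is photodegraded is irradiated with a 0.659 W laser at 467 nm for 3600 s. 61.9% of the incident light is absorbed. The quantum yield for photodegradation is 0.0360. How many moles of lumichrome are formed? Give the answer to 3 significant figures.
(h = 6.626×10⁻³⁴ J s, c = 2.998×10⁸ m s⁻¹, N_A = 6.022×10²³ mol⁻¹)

2.06×10⁻⁴ mol

Photon energy at 467 nm: hc/λ = (6.626×10⁻³⁴)(2.998×10⁸)/(467×10⁻⁹) = 4.254×10⁻¹⁹ J.
Energy delivered: (0.659 W)(3600 s) = 2372 J.
Photons incident: 2372 / 4.254×10⁻¹⁹ = 5.576×10²¹, i.e. 5.576×10²¹/6.022×10²³ = 0.009259 mol.
Photons absorbed: 0.619 × 0.009259 = 0.005731 mol.
Product: Φ × n_abs = 0.0360 × 0.005731 = 2.063×10⁻⁴ mol.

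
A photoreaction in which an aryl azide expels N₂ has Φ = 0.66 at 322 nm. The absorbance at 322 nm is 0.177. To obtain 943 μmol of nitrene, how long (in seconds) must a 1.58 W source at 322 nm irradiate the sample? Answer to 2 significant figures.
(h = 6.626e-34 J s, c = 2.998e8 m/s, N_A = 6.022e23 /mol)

t ≈ 1000 s

Product: 943 μmol = 9.43e-4 mol.
Photons that must be absorbed: 9.43e-4 / 0.66 = 0.001429 mol.
Fraction absorbed: 1 − 10^(−0.177) = 0.3347.
Incident photons needed: 0.001429 / 0.3347 = 0.004269 mol.
Photon energy: hc/λ = 6.169e-19 J; per mole, 3.715e5 J mol⁻¹.
Energy required: 0.004269 × 3.715e5 = 1586 J.
Time: 1586 J / 1.58 W = 1000 s.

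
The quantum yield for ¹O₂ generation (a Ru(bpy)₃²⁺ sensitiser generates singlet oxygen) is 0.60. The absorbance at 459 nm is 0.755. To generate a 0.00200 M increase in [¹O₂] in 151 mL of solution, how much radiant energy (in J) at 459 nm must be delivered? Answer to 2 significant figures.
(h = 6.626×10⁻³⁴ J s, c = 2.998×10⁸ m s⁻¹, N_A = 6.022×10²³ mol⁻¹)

Product: (0.00200 M)(0.151 L) = 3.020×10⁻⁴ mol.
Photons that must be absorbed: 3.020×10⁻⁴ / 0.60 = 5.033×10⁻⁴ mol.
Fraction absorbed: 1 − 10^(−0.755) = 0.8242.
Incident photons needed: 5.033×10⁻⁴ / 0.8242 = 6.107×10⁻⁴ mol.
Photon energy: hc/λ = 4.328×10⁻¹⁹ J; per mole, 2.606×10⁵ J mol⁻¹.
Energy required: 6.107×10⁻⁴ × 2.606×10⁵ = 160 J.

160 J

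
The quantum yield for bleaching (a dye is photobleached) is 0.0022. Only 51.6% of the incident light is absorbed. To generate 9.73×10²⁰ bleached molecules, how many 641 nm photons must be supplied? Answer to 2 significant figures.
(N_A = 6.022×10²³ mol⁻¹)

Product: 9.73×10²⁰ / 6.022×10²³ = 0.001616 mol.
Photons that must be absorbed: 0.001616 / 0.0022 = 0.7345 mol.
Incident photons needed: 0.7345 / 0.516 = 1.423 mol.
Photon count: 1.423 × 6.022×10²³ = 8.6×10²³.

8.6×10²³ photons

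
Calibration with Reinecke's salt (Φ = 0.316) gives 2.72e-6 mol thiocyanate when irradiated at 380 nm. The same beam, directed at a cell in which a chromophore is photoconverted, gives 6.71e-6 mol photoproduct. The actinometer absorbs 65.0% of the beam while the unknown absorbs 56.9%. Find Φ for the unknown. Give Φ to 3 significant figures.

Φ = 0.891

Photons absorbed by the actinometer: 2.72e-6 / 0.316 = 8.608e-6 mol.
Incident flux: 8.608e-6 / 0.650 = 1.324e-5 einstein.
Absorbed by unknown: 0.569 × 1.324e-5 = 7.534e-6 mol.
Φ(unknown) = 6.71e-6 / 7.534e-6 = 0.891.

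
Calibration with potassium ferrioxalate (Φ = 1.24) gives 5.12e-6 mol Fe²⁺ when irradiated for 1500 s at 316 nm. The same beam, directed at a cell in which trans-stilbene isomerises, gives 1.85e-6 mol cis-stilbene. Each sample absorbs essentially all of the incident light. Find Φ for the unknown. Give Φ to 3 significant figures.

Photons absorbed by the actinometer: 5.12e-6 / 1.24 = 4.129e-6 mol.
Φ(unknown) = 1.85e-6 / 4.129e-6 = 0.448.

Φ = 0.448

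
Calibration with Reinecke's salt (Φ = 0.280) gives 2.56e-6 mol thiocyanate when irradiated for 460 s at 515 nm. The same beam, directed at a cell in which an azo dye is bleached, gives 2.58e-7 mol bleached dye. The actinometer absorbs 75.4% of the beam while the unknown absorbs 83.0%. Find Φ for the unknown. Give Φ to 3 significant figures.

Photons absorbed by the actinometer: 2.56e-6 / 0.280 = 9.143e-6 mol.
Incident flux: 9.143e-6 / 0.754 = 1.213e-5 einstein.
Absorbed by unknown: 0.830 × 1.213e-5 = 1.007e-5 mol.
Φ(unknown) = 2.58e-7 / 1.007e-5 = 0.0256.

Φ = 0.0256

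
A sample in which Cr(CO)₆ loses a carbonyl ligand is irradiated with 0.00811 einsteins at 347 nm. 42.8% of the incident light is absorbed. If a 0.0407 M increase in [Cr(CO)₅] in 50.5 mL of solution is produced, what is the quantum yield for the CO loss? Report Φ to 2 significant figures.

Φ = 0.59

Product: (0.0407 M)(0.0505 L) = 0.002055 mol.
Photons absorbed: 0.428 × 0.00811 = 0.003471 mol.
Φ = 0.002055 mol / 0.003471 mol photons = 0.59.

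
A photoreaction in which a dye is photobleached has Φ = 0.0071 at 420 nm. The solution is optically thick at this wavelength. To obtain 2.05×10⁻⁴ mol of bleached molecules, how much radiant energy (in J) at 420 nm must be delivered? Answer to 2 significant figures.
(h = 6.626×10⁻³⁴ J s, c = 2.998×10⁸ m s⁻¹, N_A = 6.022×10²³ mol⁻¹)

8200 J

Photons that must be absorbed: 2.05×10⁻⁴ / 0.0071 = 0.02887 mol.
Photon energy: hc/λ = 4.730×10⁻¹⁹ J; per mole, 2.848×10⁵ J mol⁻¹.
Energy required: 0.02887 × 2.848×10⁵ = 8200 J.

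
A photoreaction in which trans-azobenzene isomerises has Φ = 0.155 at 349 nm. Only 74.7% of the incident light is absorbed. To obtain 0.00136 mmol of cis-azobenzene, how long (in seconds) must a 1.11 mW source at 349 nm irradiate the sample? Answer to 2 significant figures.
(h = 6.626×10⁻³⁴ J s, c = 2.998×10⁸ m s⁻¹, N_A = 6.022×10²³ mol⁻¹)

Product: 0.00136 mmol = 1.36×10⁻⁶ mol.
Photons that must be absorbed: 1.36×10⁻⁶ / 0.155 = 8.774×10⁻⁶ mol.
Incident photons needed: 8.774×10⁻⁶ / 0.747 = 1.175×10⁻⁵ mol.
Photon energy: hc/λ = 5.692×10⁻¹⁹ J; per mole, 3.428×10⁵ J mol⁻¹.
Energy required: 1.175×10⁻⁵ × 3.428×10⁵ = 4.028 J.
Time: 4.028 J / 0.00111 W = 3600 s.

t ≈ 3600 s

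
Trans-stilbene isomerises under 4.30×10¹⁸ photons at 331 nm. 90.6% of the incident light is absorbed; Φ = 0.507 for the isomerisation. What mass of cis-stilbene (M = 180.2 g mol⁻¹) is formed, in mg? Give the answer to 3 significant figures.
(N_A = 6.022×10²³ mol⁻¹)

0.591 mg

Moles of photons: 4.30×10¹⁸ / 6.022×10²³ = 7.140×10⁻⁶ mol.
Photons absorbed: 0.906 × 7.140×10⁻⁶ = 6.469×10⁻⁶ mol.
Product: Φ × n_abs = 0.507 × 6.469×10⁻⁶ = 3.280×10⁻⁶ mol.
Mass: 3.280×10⁻⁶ × 180.2 = 5.911×10⁻⁴ g = 0.591 mg.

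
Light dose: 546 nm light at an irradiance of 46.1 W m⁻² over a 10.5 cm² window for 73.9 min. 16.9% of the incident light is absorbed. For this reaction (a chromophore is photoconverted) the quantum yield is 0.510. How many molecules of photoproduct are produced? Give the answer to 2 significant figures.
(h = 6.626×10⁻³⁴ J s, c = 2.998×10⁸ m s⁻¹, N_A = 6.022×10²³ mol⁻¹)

5.1×10¹⁹ molecules

Photon energy at 546 nm: hc/λ = (6.626×10⁻³⁴)(2.998×10⁸)/(546×10⁻⁹) = 3.638×10⁻¹⁹ J.
Energy delivered: (46.1 W m⁻²)(10.5×10⁻⁴ m²)(4434 s) = 214.6 J.
Photons incident: 214.6 / 3.638×10⁻¹⁹ = 5.899×10²⁰, i.e. 5.899×10²⁰/6.022×10²³ = 9.796×10⁻⁴ mol.
Photons absorbed: 0.169 × 9.796×10⁻⁴ = 1.656×10⁻⁴ mol.
Product: Φ × n_abs = 0.510 × 1.656×10⁻⁴ = 8.446×10⁻⁵ mol.
As a count: 8.446×10⁻⁵ × 6.022×10²³ = 5.1×10¹⁹.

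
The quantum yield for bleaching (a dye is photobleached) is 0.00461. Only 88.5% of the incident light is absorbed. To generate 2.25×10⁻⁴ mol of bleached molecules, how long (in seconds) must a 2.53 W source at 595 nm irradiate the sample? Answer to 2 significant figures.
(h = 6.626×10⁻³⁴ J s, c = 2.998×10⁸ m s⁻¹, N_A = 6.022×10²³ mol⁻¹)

Photons that must be absorbed: 2.25×10⁻⁴ / 0.00461 = 0.04881 mol.
Incident photons needed: 0.04881 / 0.885 = 0.05515 mol.
Photon energy: hc/λ = 3.339×10⁻¹⁹ J; per mole, 2.011×10⁵ J mol⁻¹.
Energy required: 0.05515 × 2.011×10⁵ = 1.109×10⁴ J.
Time: 1.109×10⁴ J / 2.53 W = 4400 s.

t ≈ 4400 s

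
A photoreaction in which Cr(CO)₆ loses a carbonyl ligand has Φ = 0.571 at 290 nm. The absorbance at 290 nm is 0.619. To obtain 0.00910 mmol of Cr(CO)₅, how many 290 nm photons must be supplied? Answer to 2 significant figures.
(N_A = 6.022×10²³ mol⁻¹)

Product: 0.00910 mmol = 9.10×10⁻⁶ mol.
Photons that must be absorbed: 9.10×10⁻⁶ / 0.571 = 1.594×10⁻⁵ mol.
Fraction absorbed: 1 − 10^(−0.619) = 0.7596.
Incident photons needed: 1.594×10⁻⁵ / 0.7596 = 2.098×10⁻⁵ mol.
Photon count: 2.098×10⁻⁵ × 6.022×10²³ = 1.3×10¹⁹.

1.3×10¹⁹ photons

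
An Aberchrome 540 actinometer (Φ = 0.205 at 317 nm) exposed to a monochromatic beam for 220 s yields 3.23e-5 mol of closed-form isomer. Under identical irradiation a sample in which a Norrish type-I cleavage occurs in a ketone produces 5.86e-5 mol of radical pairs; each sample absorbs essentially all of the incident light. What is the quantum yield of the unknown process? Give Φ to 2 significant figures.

Φ = 0.37

Photons absorbed by the actinometer: 3.23e-5 / 0.205 = 1.576e-4 mol.
Φ(unknown) = 5.86e-5 / 1.576e-4 = 0.37.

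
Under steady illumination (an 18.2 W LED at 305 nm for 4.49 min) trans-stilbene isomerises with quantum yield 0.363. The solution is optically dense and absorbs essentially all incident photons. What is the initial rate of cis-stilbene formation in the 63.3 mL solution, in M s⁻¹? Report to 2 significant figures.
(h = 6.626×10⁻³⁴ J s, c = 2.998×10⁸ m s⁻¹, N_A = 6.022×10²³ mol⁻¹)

2.7×10⁻⁴ M s⁻¹

Photon energy at 305 nm: hc/λ = (6.626×10⁻³⁴)(2.998×10⁸)/(305×10⁻⁹) = 6.513×10⁻¹⁹ J.
Energy delivered: (18.2 W)(269.4 s) = 4903 J.
Photons incident: 4903 / 6.513×10⁻¹⁹ = 7.528×10²¹, i.e. 7.528×10²¹/6.022×10²³ = 0.01250 mol.
Product formed: 0.363 × 0.01250 = 0.004538 mol.
Rate: 0.004538 mol / (269.4 s × 0.0633 L) = 2.7×10⁻⁴ M s⁻¹.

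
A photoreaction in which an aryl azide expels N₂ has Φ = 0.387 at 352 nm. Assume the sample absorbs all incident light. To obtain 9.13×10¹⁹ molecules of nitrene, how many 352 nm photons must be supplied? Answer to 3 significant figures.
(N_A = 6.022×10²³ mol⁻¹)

2.36×10²⁰ photons

Product: 9.13×10¹⁹ / 6.022×10²³ = 1.516×10⁻⁴ mol.
Photons that must be absorbed: 1.516×10⁻⁴ / 0.387 = 3.917×10⁻⁴ mol.
Photon count: 3.917×10⁻⁴ × 6.022×10²³ = 2.36×10²⁰.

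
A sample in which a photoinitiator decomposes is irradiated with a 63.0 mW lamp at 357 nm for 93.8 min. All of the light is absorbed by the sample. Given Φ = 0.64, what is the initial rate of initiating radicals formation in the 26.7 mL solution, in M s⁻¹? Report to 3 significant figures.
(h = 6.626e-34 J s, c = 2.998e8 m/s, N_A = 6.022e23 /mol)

4.51e-6 M s⁻¹

Photon energy at 357 nm: hc/λ = (6.626e-34)(2.998e8)/(357e-9) = 5.564e-19 J.
Energy delivered: (63.0 mW)(5628 s) = 354.6 J.
Photons incident: 354.6 / 5.564e-19 = 6.373e20, i.e. 6.373e20/6.022e23 = 0.001058 mol.
Product formed: 0.64 × 0.001058 = 6.771e-4 mol.
Rate: 6.771e-4 mol / (5628 s × 0.0267 L) = 4.51e-6 M s⁻¹.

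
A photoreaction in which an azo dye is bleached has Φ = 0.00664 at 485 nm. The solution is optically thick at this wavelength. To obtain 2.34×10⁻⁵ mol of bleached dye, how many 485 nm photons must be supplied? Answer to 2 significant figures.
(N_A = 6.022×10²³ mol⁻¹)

2.1×10²¹ photons

Photons that must be absorbed: 2.34×10⁻⁵ / 0.00664 = 0.003524 mol.
Photon count: 0.003524 × 6.022×10²³ = 2.1×10²¹.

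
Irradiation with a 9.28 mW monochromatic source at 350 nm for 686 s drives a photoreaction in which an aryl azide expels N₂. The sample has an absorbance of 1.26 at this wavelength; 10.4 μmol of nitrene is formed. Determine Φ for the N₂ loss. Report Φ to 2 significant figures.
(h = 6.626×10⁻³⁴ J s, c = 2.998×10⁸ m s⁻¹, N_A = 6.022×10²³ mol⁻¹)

Product: 10.4 μmol = 1.04×10⁻⁵ mol.
Photon energy at 350 nm: hc/λ = (6.626×10⁻³⁴)(2.998×10⁸)/(350×10⁻⁹) = 5.676×10⁻¹⁹ J.
Energy delivered: (9.28 mW)(686 s) = 6.366 J.
Photons incident: 6.366 / 5.676×10⁻¹⁹ = 1.122×10¹⁹, i.e. 1.122×10¹⁹/6.022×10²³ = 1.863×10⁻⁵ mol.
Fraction absorbed: 1 − 10^(−1.26) = 0.9450.
Photons absorbed: 0.9450 × 1.863×10⁻⁵ = 1.761×10⁻⁵ mol.
Φ = 1.04×10⁻⁵ mol / 1.761×10⁻⁵ mol photons = 0.59.

Φ = 0.59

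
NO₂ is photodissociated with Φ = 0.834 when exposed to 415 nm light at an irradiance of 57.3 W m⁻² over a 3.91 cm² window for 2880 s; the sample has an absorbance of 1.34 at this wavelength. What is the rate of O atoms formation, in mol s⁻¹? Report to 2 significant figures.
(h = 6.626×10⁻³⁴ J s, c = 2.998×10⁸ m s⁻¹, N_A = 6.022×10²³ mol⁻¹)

Photon energy at 415 nm: hc/λ = (6.626×10⁻³⁴)(2.998×10⁸)/(415×10⁻⁹) = 4.787×10⁻¹⁹ J.
Energy delivered: (57.3 W m⁻²)(3.91×10⁻⁴ m²)(2880 s) = 64.52 J.
Photons incident: 64.52 / 4.787×10⁻¹⁹ = 1.348×10²⁰, i.e. 1.348×10²⁰/6.022×10²³ = 2.238×10⁻⁴ mol.
Fraction absorbed: 1 − 10^(−1.34) = 0.9543.
Photons absorbed: 0.9543 × 2.238×10⁻⁴ = 2.136×10⁻⁴ mol.
Product formed: 0.834 × 2.136×10⁻⁴ = 1.781×10⁻⁴ mol.
Rate: 1.781×10⁻⁴ / 2880 s = 6.2×10⁻⁸ mol s⁻¹.

6.2×10⁻⁸ mol s⁻¹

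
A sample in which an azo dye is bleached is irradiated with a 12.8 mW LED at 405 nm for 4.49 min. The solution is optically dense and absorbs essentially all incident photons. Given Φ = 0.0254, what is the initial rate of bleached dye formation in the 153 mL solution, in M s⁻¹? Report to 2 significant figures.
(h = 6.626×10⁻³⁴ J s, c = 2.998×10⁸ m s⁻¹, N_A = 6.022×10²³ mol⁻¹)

Photon energy at 405 nm: hc/λ = (6.626×10⁻³⁴)(2.998×10⁸)/(405×10⁻⁹) = 4.905×10⁻¹⁹ J.
Energy delivered: (12.8 mW)(269.4 s) = 3.448 J.
Photons incident: 3.448 / 4.905×10⁻¹⁹ = 7.030×10¹⁸, i.e. 7.030×10¹⁸/6.022×10²³ = 1.167×10⁻⁵ mol.
Product formed: 0.0254 × 1.167×10⁻⁵ = 2.964×10⁻⁷ mol.
Rate: 2.964×10⁻⁷ mol / (269.4 s × 0.153 L) = 7.2×10⁻⁹ M s⁻¹.

7.2×10⁻⁹ M s⁻¹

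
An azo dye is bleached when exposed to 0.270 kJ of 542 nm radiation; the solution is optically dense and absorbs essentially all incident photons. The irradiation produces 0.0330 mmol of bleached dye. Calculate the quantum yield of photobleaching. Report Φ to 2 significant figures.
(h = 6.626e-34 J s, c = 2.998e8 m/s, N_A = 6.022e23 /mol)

Product: 0.0330 mmol = 3.30e-5 mol.
Photon energy at 542 nm: hc/λ = (6.626e-34)(2.998e8)/(542e-9) = 3.665e-19 J.
Incident energy: 0.270 kJ = 270 J.
Photons incident: 270 / 3.665e-19 = 7.367e20, i.e. 7.367e20/6.022e23 = 0.001223 mol.
Φ = 3.30e-5 mol / 0.001223 mol photons = 0.027.

Φ = 0.027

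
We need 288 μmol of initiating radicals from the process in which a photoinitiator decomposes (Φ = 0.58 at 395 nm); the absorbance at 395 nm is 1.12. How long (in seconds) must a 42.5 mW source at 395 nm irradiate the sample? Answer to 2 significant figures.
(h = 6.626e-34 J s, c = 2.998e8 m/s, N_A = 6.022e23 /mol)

t ≈ 3800 s

Product: 288 μmol = 2.88e-4 mol.
Photons that must be absorbed: 2.88e-4 / 0.58 = 4.966e-4 mol.
Fraction absorbed: 1 − 10^(−1.12) = 0.9241.
Incident photons needed: 4.966e-4 / 0.9241 = 5.374e-4 mol.
Photon energy: hc/λ = 5.029e-19 J; per mole, 3.028e5 J mol⁻¹.
Energy required: 5.374e-4 × 3.028e5 = 162.7 J.
Time: 162.7 J / 0.0425 W = 3800 s.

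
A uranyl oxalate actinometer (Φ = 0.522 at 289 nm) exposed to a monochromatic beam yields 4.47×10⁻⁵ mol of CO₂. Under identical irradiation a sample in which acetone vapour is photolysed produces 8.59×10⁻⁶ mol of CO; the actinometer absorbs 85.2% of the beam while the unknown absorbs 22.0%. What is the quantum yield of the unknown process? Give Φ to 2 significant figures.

Φ = 0.39

Photons absorbed by the actinometer: 4.47×10⁻⁵ / 0.522 = 8.563×10⁻⁵ mol.
Incident flux: 8.563×10⁻⁵ / 0.852 = 1.005×10⁻⁴ einstein.
Absorbed by unknown: 0.220 × 1.005×10⁻⁴ = 2.211×10⁻⁵ mol.
Φ(unknown) = 8.59×10⁻⁶ / 2.211×10⁻⁵ = 0.39.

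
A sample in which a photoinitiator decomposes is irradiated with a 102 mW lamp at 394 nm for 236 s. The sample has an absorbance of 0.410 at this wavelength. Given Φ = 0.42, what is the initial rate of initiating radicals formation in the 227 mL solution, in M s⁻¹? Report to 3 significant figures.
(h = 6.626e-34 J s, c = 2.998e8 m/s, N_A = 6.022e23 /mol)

Photon energy at 394 nm: hc/λ = (6.626e-34)(2.998e8)/(394e-9) = 5.042e-19 J.
Energy delivered: (102 mW)(236 s) = 24.07 J.
Photons incident: 24.07 / 5.042e-19 = 4.774e19, i.e. 4.774e19/6.022e23 = 7.928e-5 mol.
Fraction absorbed: 1 − 10^(−0.410) = 0.6110.
Photons absorbed: 0.6110 × 7.928e-5 = 4.844e-5 mol.
Product formed: 0.42 × 4.844e-5 = 2.034e-5 mol.
Rate: 2.034e-5 mol / (236 s × 0.227 L) = 3.80e-7 M s⁻¹.

3.80e-7 M s⁻¹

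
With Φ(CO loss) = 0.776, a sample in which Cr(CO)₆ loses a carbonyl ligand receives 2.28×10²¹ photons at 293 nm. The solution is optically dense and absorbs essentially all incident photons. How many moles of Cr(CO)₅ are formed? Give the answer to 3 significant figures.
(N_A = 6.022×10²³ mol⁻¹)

Moles of photons: 2.28×10²¹ / 6.022×10²³ = 0.003786 mol.
Product: Φ × n_abs = 0.776 × 0.003786 = 0.002938 mol.

0.00294 mol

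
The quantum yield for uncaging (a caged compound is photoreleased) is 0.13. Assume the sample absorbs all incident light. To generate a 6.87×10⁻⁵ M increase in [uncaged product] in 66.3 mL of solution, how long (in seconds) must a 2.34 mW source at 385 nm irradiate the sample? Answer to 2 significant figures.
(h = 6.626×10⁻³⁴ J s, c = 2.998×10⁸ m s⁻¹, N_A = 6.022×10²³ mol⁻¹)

t ≈ 4700 s

Product: (6.87×10⁻⁵ M)(0.0663 L) = 4.555×10⁻⁶ mol.
Photons that must be absorbed: 4.555×10⁻⁶ / 0.13 = 3.504×10⁻⁵ mol.
Photon energy: hc/λ = 5.160×10⁻¹⁹ J; per mole, 3.107×10⁵ J mol⁻¹.
Energy required: 3.504×10⁻⁵ × 3.107×10⁵ = 10.89 J.
Time: 10.89 J / 0.00234 W = 4700 s.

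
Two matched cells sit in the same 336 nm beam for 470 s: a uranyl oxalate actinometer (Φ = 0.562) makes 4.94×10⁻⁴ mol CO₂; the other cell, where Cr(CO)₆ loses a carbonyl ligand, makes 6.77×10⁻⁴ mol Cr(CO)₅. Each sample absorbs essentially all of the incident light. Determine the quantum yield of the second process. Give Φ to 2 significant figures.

Photons absorbed by the actinometer: 4.94×10⁻⁴ / 0.562 = 8.790×10⁻⁴ mol.
Φ(unknown) = 6.77×10⁻⁴ / 8.790×10⁻⁴ = 0.77.

Φ = 0.77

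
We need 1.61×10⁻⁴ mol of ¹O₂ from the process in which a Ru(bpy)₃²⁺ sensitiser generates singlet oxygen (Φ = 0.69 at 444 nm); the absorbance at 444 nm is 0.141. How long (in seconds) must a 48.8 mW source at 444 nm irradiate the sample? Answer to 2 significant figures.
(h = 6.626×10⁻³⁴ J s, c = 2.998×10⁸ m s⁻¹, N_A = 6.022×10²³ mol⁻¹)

t ≈ 4600 s

Photons that must be absorbed: 1.61×10⁻⁴ / 0.69 = 2.333×10⁻⁴ mol.
Fraction absorbed: 1 − 10^(−0.141) = 0.2772.
Incident photons needed: 2.333×10⁻⁴ / 0.2772 = 8.416×10⁻⁴ mol.
Photon energy: hc/λ = 4.474×10⁻¹⁹ J; per mole, 2.694×10⁵ J mol⁻¹.
Energy required: 8.416×10⁻⁴ × 2.694×10⁵ = 226.7 J.
Time: 226.7 J / 0.0488 W = 4600 s.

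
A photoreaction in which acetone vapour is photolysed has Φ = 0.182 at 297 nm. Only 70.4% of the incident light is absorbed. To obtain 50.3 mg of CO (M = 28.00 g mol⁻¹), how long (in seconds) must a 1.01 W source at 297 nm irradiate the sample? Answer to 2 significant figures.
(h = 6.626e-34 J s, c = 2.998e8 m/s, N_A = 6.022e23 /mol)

t ≈ 5600 s

Product: 50.3 mg / 28.00 g mol⁻¹ = 0.001796 mol.
Photons that must be absorbed: 0.001796 / 0.182 = 0.009868 mol.
Incident photons needed: 0.009868 / 0.704 = 0.01402 mol.
Photon energy: hc/λ = 6.688e-19 J; per mole, 4.028e5 J mol⁻¹.
Energy required: 0.01402 × 4.028e5 = 5647 J.
Time: 5647 J / 1.01 W = 5600 s.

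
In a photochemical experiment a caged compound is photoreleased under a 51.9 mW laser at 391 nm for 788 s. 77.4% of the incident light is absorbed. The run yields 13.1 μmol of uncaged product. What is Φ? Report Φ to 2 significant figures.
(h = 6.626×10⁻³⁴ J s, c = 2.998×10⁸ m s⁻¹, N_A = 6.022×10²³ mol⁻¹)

Product: 13.1 μmol = 1.31×10⁻⁵ mol.
Photon energy at 391 nm: hc/λ = (6.626×10⁻³⁴)(2.998×10⁸)/(391×10⁻⁹) = 5.080×10⁻¹⁹ J.
Energy delivered: (51.9 mW)(788 s) = 40.90 J.
Photons incident: 40.90 / 5.080×10⁻¹⁹ = 8.051×10¹⁹, i.e. 8.051×10¹⁹/6.022×10²³ = 1.337×10⁻⁴ mol.
Photons absorbed: 0.774 × 1.337×10⁻⁴ = 1.035×10⁻⁴ mol.
Φ = 1.31×10⁻⁵ mol / 1.035×10⁻⁴ mol photons = 0.13.

Φ = 0.13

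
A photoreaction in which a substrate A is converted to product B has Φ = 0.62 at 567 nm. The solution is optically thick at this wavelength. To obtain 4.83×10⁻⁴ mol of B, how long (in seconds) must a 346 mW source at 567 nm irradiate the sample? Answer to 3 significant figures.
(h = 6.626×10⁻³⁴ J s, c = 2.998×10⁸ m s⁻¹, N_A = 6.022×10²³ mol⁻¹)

Photons that must be absorbed: 4.83×10⁻⁴ / 0.62 = 7.790×10⁻⁴ mol.
Photon energy: hc/λ = 3.503×10⁻¹⁹ J; per mole, 2.110×10⁵ J mol⁻¹.
Energy required: 7.790×10⁻⁴ × 2.110×10⁵ = 164.4 J.
Time: 164.4 J / 0.346 W = 475 s.

t ≈ 475 s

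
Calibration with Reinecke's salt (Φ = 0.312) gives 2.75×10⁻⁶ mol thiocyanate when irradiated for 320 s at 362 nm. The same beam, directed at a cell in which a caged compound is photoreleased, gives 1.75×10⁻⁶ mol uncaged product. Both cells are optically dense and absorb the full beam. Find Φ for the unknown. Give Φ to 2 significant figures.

Photons absorbed by the actinometer: 2.75×10⁻⁶ / 0.312 = 8.814×10⁻⁶ mol.
Φ(unknown) = 1.75×10⁻⁶ / 8.814×10⁻⁶ = 0.20.

Φ = 0.20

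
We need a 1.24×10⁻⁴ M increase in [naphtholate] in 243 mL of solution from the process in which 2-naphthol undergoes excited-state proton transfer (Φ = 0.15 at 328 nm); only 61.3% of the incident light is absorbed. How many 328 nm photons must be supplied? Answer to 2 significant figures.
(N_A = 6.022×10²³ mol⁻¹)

Product: (1.24×10⁻⁴ M)(0.243 L) = 3.013×10⁻⁵ mol.
Photons that must be absorbed: 3.013×10⁻⁵ / 0.15 = 2.009×10⁻⁴ mol.
Incident photons needed: 2.009×10⁻⁴ / 0.613 = 3.277×10⁻⁴ mol.
Photon count: 3.277×10⁻⁴ × 6.022×10²³ = 2.0×10²⁰.

2.0×10²⁰ photons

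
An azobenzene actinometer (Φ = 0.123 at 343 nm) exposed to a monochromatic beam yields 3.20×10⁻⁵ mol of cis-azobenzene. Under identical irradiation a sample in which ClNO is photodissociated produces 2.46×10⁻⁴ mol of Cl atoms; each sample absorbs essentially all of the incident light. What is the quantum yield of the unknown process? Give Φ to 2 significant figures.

Φ = 0.95

Photons absorbed by the actinometer: 3.20×10⁻⁵ / 0.123 = 2.602×10⁻⁴ mol.
Φ(unknown) = 2.46×10⁻⁴ / 2.602×10⁻⁴ = 0.95.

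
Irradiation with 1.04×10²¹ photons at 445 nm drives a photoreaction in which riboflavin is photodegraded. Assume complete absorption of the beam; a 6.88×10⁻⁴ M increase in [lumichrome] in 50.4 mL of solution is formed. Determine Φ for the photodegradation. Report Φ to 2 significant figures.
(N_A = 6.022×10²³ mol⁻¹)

Product: (6.88×10⁻⁴ M)(0.0504 L) = 3.468×10⁻⁵ mol.
Moles of photons: 1.04×10²¹ / 6.022×10²³ = 0.001727 mol.
Φ = 3.468×10⁻⁵ mol / 0.001727 mol photons = 0.020.

Φ = 0.020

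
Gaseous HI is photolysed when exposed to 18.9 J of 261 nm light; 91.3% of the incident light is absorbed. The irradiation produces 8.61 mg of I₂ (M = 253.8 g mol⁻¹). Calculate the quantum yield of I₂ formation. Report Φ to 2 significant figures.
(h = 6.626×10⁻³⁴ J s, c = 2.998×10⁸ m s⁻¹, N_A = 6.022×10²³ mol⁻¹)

Product: 8.61 mg / 253.8 g mol⁻¹ = 3.392×10⁻⁵ mol.
Photon energy at 261 nm: hc/λ = (6.626×10⁻³⁴)(2.998×10⁸)/(261×10⁻⁹) = 7.611×10⁻¹⁹ J.
Photons incident: 18.9 / 7.611×10⁻¹⁹ = 2.483×10¹⁹, i.e. 2.483×10¹⁹/6.022×10²³ = 4.123×10⁻⁵ mol.
Photons absorbed: 0.913 × 4.123×10⁻⁵ = 3.764×10⁻⁵ mol.
Φ = 3.392×10⁻⁵ mol / 3.764×10⁻⁵ mol photons = 0.90.

Φ = 0.90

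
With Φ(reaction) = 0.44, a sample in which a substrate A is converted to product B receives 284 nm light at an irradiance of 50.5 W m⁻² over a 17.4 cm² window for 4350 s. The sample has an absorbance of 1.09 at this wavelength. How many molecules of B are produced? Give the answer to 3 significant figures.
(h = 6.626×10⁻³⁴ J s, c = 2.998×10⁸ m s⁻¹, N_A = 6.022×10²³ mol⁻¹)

2.21×10²⁰ molecules

Photon energy at 284 nm: hc/λ = (6.626×10⁻³⁴)(2.998×10⁸)/(284×10⁻⁹) = 6.995×10⁻¹⁹ J.
Energy delivered: (50.5 W m⁻²)(17.4×10⁻⁴ m²)(4350 s) = 382.2 J.
Photons incident: 382.2 / 6.995×10⁻¹⁹ = 5.464×10²⁰, i.e. 5.464×10²⁰/6.022×10²³ = 9.073×10⁻⁴ mol.
Fraction absorbed: 1 − 10^(−1.09) = 0.9187.
Photons absorbed: 0.9187 × 9.073×10⁻⁴ = 8.335×10⁻⁴ mol.
Product: Φ × n_abs = 0.44 × 8.335×10⁻⁴ = 3.667×10⁻⁴ mol.
As a count: 3.667×10⁻⁴ × 6.022×10²³ = 2.21×10²⁰.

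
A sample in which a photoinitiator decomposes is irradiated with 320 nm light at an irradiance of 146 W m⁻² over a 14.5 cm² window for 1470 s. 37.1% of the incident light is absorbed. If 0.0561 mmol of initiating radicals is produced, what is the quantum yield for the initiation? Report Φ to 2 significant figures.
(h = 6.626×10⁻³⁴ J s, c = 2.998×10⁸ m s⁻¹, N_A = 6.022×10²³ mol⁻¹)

Φ = 0.18

Product: 0.0561 mmol = 5.61×10⁻⁵ mol.
Photon energy at 320 nm: hc/λ = (6.626×10⁻³⁴)(2.998×10⁸)/(320×10⁻⁹) = 6.208×10⁻¹⁹ J.
Energy delivered: (146 W m⁻²)(14.5×10⁻⁴ m²)(1470 s) = 311.2 J.
Photons incident: 311.2 / 6.208×10⁻¹⁹ = 5.013×10²⁰, i.e. 5.013×10²⁰/6.022×10²³ = 8.324×10⁻⁴ mol.
Photons absorbed: 0.371 × 8.324×10⁻⁴ = 3.088×10⁻⁴ mol.
Φ = 5.61×10⁻⁵ mol / 3.088×10⁻⁴ mol photons = 0.18.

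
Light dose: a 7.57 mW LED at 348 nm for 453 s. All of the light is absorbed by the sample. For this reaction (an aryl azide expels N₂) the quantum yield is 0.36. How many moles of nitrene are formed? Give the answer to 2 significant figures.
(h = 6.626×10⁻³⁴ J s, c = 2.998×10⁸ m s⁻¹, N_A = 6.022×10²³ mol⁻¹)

Photon energy at 348 nm: hc/λ = (6.626×10⁻³⁴)(2.998×10⁸)/(348×10⁻⁹) = 5.708×10⁻¹⁹ J.
Energy delivered: (7.57 mW)(453 s) = 3.429 J.
Photons incident: 3.429 / 5.708×10⁻¹⁹ = 6.007×10¹⁸, i.e. 6.007×10¹⁸/6.022×10²³ = 9.975×10⁻⁶ mol.
Product: Φ × n_abs = 0.36 × 9.975×10⁻⁶ = 3.591×10⁻⁶ mol.

3.6×10⁻⁶ mol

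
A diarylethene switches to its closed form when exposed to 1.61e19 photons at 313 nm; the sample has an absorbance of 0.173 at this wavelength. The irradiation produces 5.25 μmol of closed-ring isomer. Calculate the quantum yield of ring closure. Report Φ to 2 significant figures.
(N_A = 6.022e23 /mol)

Φ = 0.60

Product: 5.25 μmol = 5.25e-6 mol.
Moles of photons: 1.61e19 / 6.022e23 = 2.674e-5 mol.
Fraction absorbed: 1 − 10^(−0.173) = 0.3286.
Photons absorbed: 0.3286 × 2.674e-5 = 8.787e-6 mol.
Φ = 5.25e-6 mol / 8.787e-6 mol photons = 0.60.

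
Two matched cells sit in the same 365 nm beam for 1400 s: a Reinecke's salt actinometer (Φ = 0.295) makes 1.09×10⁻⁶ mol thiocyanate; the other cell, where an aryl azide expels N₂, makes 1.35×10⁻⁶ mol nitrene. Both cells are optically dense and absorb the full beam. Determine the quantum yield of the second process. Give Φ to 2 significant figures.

Photons absorbed by the actinometer: 1.09×10⁻⁶ / 0.295 = 3.695×10⁻⁶ mol.
Φ(unknown) = 1.35×10⁻⁶ / 3.695×10⁻⁶ = 0.37.

Φ = 0.37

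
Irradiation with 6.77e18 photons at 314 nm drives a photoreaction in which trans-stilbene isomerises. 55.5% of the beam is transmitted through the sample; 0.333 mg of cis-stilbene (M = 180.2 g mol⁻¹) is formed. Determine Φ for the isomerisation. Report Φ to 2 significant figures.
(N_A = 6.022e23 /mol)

Product: 0.333 mg / 180.2 g mol⁻¹ = 1.848e-6 mol.
Moles of photons: 6.77e18 / 6.022e23 = 1.124e-5 mol.
Fraction absorbed: 1 − 55.5/100 = 0.4450.
Photons absorbed: 0.4450 × 1.124e-5 = 5.002e-6 mol.
Φ = 1.848e-6 mol / 5.002e-6 mol photons = 0.37.

Φ = 0.37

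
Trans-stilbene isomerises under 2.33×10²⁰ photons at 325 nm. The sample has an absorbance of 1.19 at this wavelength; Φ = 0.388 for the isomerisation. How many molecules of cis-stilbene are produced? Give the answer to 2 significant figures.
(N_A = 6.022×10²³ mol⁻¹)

Moles of photons: 2.33×10²⁰ / 6.022×10²³ = 3.869×10⁻⁴ mol.
Fraction absorbed: 1 − 10^(−1.19) = 0.9354.
Photons absorbed: 0.9354 × 3.869×10⁻⁴ = 3.619×10⁻⁴ mol.
Product: Φ × n_abs = 0.388 × 3.619×10⁻⁴ = 1.404×10⁻⁴ mol.
As a count: 1.404×10⁻⁴ × 6.022×10²³ = 8.5×10¹⁹.

8.5×10¹⁹ molecules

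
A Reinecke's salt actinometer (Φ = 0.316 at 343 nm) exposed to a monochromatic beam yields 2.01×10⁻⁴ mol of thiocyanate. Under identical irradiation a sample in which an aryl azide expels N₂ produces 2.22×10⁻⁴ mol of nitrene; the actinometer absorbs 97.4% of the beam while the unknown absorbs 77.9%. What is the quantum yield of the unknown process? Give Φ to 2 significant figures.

Photons absorbed by the actinometer: 2.01×10⁻⁴ / 0.316 = 6.361×10⁻⁴ mol.
Incident flux: 6.361×10⁻⁴ / 0.974 = 6.531×10⁻⁴ einstein.
Absorbed by unknown: 0.779 × 6.531×10⁻⁴ = 5.088×10⁻⁴ mol.
Φ(unknown) = 2.22×10⁻⁴ / 5.088×10⁻⁴ = 0.44.

Φ = 0.44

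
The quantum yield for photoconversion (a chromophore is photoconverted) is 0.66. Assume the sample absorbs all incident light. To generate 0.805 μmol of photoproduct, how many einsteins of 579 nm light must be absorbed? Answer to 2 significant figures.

1.2×10⁻⁶ einstein

Product: 0.805 μmol = 8.05×10⁻⁷ mol.
Photons that must be absorbed: 8.05×10⁻⁷ / 0.66 = 1.220×10⁻⁶ mol.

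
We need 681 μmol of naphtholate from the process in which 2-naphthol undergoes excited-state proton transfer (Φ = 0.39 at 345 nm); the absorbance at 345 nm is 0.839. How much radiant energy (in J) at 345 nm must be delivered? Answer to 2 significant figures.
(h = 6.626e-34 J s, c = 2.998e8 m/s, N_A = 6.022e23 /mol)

Product: 681 μmol = 6.81e-4 mol.
Photons that must be absorbed: 6.81e-4 / 0.39 = 0.001746 mol.
Fraction absorbed: 1 − 10^(−0.839) = 0.8551.
Incident photons needed: 0.001746 / 0.8551 = 0.002042 mol.
Photon energy: hc/λ = 5.758e-19 J; per mole, 3.467e5 J mol⁻¹.
Energy required: 0.002042 × 3.467e5 = 710 J.

710 J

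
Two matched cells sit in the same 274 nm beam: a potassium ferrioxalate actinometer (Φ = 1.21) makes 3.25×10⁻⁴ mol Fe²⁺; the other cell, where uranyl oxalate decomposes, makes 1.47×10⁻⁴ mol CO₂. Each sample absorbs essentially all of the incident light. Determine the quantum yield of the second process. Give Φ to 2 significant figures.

Φ = 0.55

Photons absorbed by the actinometer: 3.25×10⁻⁴ / 1.21 = 2.686×10⁻⁴ mol.
Φ(unknown) = 1.47×10⁻⁴ / 2.686×10⁻⁴ = 0.55.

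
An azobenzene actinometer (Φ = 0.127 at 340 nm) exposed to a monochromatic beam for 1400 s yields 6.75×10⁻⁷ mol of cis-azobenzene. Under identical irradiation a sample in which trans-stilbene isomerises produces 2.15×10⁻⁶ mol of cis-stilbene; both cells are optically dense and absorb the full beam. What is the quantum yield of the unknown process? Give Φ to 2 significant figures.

Photons absorbed by the actinometer: 6.75×10⁻⁷ / 0.127 = 5.315×10⁻⁶ mol.
Φ(unknown) = 2.15×10⁻⁶ / 5.315×10⁻⁶ = 0.40.

Φ = 0.40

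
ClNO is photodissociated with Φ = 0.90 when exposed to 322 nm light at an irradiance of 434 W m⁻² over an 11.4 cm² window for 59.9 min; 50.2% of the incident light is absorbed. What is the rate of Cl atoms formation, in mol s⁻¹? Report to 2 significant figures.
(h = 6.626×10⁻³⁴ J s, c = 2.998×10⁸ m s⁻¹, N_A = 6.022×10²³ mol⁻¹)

Photon energy at 322 nm: hc/λ = (6.626×10⁻³⁴)(2.998×10⁸)/(322×10⁻⁹) = 6.169×10⁻¹⁹ J.
Energy delivered: (434 W m⁻²)(11.4×10⁻⁴ m²)(3594 s) = 1778 J.
Photons incident: 1778 / 6.169×10⁻¹⁹ = 2.882×10²¹, i.e. 2.882×10²¹/6.022×10²³ = 0.004786 mol.
Photons absorbed: 0.502 × 0.004786 = 0.002403 mol.
Product formed: 0.90 × 0.002403 = 0.002163 mol.
Rate: 0.002163 / 3594 s = 6.0×10⁻⁷ mol s⁻¹.

6.0×10⁻⁷ mol s⁻¹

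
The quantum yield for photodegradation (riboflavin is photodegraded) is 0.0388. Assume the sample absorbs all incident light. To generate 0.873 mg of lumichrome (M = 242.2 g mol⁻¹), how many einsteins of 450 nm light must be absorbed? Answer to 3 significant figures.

Product: 0.873 mg / 242.2 g mol⁻¹ = 3.604×10⁻⁶ mol.
Photons that must be absorbed: 3.604×10⁻⁶ / 0.0388 = 9.289×10⁻⁵ mol.

9.29×10⁻⁵ einstein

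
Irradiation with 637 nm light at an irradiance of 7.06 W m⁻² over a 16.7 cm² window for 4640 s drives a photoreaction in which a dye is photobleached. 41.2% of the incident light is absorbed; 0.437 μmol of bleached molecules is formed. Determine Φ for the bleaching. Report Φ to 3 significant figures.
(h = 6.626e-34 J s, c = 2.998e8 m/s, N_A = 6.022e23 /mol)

Φ = 0.00364

Product: 0.437 μmol = 4.37e-7 mol.
Photon energy at 637 nm: hc/λ = (6.626e-34)(2.998e8)/(637e-9) = 3.118e-19 J.
Energy delivered: (7.06 W m⁻²)(16.7e-4 m²)(4640 s) = 54.71 J.
Photons incident: 54.71 / 3.118e-19 = 1.755e20, i.e. 1.755e20/6.022e23 = 2.914e-4 mol.
Photons absorbed: 0.412 × 2.914e-4 = 1.201e-4 mol.
Φ = 4.37e-7 mol / 1.201e-4 mol photons = 0.00364.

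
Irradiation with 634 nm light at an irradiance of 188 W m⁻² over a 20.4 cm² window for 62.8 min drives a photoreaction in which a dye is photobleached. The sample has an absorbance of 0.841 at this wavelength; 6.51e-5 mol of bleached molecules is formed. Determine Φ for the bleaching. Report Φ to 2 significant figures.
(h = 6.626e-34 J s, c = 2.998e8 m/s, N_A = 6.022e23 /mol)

Photon energy at 634 nm: hc/λ = (6.626e-34)(2.998e8)/(634e-9) = 3.133e-19 J.
Energy delivered: (188 W m⁻²)(20.4e-4 m²)(3768 s) = 1445 J.
Photons incident: 1445 / 3.133e-19 = 4.612e21, i.e. 4.612e21/6.022e23 = 0.007659 mol.
Fraction absorbed: 1 − 10^(−0.841) = 0.8558.
Photons absorbed: 0.8558 × 0.007659 = 0.006555 mol.
Φ = 6.51e-5 mol / 0.006555 mol photons = 0.0099.

Φ = 0.0099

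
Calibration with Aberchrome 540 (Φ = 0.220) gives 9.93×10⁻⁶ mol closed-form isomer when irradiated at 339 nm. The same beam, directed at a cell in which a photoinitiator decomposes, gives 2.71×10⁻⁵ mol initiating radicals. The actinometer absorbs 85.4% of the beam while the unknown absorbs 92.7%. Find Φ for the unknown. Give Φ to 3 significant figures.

Photons absorbed by the actinometer: 9.93×10⁻⁶ / 0.220 = 4.514×10⁻⁵ mol.
Incident flux: 4.514×10⁻⁵ / 0.854 = 5.286×10⁻⁵ einstein.
Absorbed by unknown: 0.927 × 5.286×10⁻⁵ = 4.900×10⁻⁵ mol.
Φ(unknown) = 2.71×10⁻⁵ / 4.900×10⁻⁵ = 0.553.

Φ = 0.553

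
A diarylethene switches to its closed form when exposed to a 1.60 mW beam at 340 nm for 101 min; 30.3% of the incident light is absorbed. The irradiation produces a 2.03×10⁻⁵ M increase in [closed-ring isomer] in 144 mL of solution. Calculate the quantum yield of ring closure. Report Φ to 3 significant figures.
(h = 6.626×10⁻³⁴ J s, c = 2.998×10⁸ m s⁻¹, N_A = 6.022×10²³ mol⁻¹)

Φ = 0.350

Product: (2.03×10⁻⁵ M)(0.144 L) = 2.923×10⁻⁶ mol.
Photon energy at 340 nm: hc/λ = (6.626×10⁻³⁴)(2.998×10⁸)/(340×10⁻⁹) = 5.843×10⁻¹⁹ J.
Energy delivered: (1.60 mW)(6060 s) = 9.696 J.
Photons incident: 9.696 / 5.843×10⁻¹⁹ = 1.659×10¹⁹, i.e. 1.659×10¹⁹/6.022×10²³ = 2.755×10⁻⁵ mol.
Photons absorbed: 0.303 × 2.755×10⁻⁵ = 8.348×10⁻⁶ mol.
Φ = 2.923×10⁻⁶ mol / 8.348×10⁻⁶ mol photons = 0.350.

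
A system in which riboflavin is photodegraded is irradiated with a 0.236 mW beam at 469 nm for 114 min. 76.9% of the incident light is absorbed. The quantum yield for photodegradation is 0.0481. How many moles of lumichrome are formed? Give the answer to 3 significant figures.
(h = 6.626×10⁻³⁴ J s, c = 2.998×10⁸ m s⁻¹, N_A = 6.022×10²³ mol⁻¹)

Photon energy at 469 nm: hc/λ = (6.626×10⁻³⁴)(2.998×10⁸)/(469×10⁻⁹) = 4.236×10⁻¹⁹ J.
Energy delivered: (0.236 mW)(6840 s) = 1.614 J.
Photons incident: 1.614 / 4.236×10⁻¹⁹ = 3.810×10¹⁸, i.e. 3.810×10¹⁸/6.022×10²³ = 6.327×10⁻⁶ mol.
Photons absorbed: 0.769 × 6.327×10⁻⁶ = 4.865×10⁻⁶ mol.
Product: Φ × n_abs = 0.0481 × 4.865×10⁻⁶ = 2.340×10⁻⁷ mol.

2.34×10⁻⁷ mol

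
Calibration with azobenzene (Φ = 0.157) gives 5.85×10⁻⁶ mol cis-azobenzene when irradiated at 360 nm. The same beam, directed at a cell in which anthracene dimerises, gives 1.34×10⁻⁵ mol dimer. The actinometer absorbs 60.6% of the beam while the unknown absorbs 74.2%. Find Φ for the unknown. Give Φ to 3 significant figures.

Photons absorbed by the actinometer: 5.85×10⁻⁶ / 0.157 = 3.726×10⁻⁵ mol.
Incident flux: 3.726×10⁻⁵ / 0.606 = 6.149×10⁻⁵ einstein.
Absorbed by unknown: 0.742 × 6.149×10⁻⁵ = 4.563×10⁻⁵ mol.
Φ(unknown) = 1.34×10⁻⁵ / 4.563×10⁻⁵ = 0.294.

Φ = 0.294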